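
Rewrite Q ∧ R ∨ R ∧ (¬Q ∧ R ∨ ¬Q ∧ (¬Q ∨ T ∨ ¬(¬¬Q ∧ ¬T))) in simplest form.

R

Q ∧ R ∨ R ∧ (¬Q ∧ R ∨ ¬Q ∧ (¬Q ∨ T ∨ ¬(¬¬Q ∧ ¬T)))
= Q ∧ R ∨ R ∧ (¬Q ∧ R ∨ ¬Q ∧ (¬Q ∨ T ∨ ¬Q ∨ T))   (De Morgan)
= Q ∧ R ∨ R ∧ (¬Q ∧ R ∨ ¬Q ∧ (¬Q ∨ T))   (idempotence)
= Q ∧ R ∨ R ∧ (¬Q ∧ R ∨ ¬Q)   (absorption)
= Q ∧ R ∨ R ∧ ¬Q   (absorption)
= R   (distribution)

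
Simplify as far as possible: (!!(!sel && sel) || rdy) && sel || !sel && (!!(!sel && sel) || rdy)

rdy

(!!(!sel && sel) || rdy) && sel || !sel && (!!(!sel && sel) || rdy)
= !!(!sel && sel) || rdy   (distribution)
= !sel && sel || rdy   (double negation)
= rdy   (complement / identity)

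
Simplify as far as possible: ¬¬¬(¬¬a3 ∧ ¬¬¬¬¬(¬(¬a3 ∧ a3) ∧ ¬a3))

¬¬¬(¬¬a3 ∧ ¬¬¬¬¬(¬(¬a3 ∧ a3) ∧ ¬a3))
= ¬¬(¬a3 ∨ ¬¬¬¬(¬(¬a3 ∧ a3) ∧ ¬a3))   (De Morgan)
= ¬¬(¬a3 ∨ ¬¬(¬(¬a3 ∧ a3) ∧ ¬a3))   (double negation)
= ¬(a3 ∧ ¬(¬(¬a3 ∧ a3) ∧ ¬a3))   (De Morgan)
= ¬(a3 ∧ (¬a3 ∧ a3 ∨ a3))   (De Morgan)
= ¬(a3 ∧ a3)   (complement / identity)
= ¬a3   (idempotence)

¬a3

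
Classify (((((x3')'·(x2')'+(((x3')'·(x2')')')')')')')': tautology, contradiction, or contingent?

(((((x3')'·(x2')'+(((x3')'·(x2')')')')')')')'
= (((x3')'·(x2')'+(((x3')'·(x2')')')')')'
= (((x3')'·(x2')'+(x3')'·(x2')')')'
= (((x3')'·(x2')')')'
= (x3'+x2')'
= x3·x2
This depends on x2, x3, so it is not a constant.

contingent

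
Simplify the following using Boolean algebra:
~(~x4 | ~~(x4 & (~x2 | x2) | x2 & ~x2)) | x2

x2

~(~x4 | ~~(x4 & (~x2 | x2) | x2 & ~x2)) | x2
= ~(~x4 | ~~(x4 | x2 & ~x2)) | x2   — complement / identity
= ~(~x4 | ~~x4) | x2   — complement / identity
= x4 & ~x4 | x2   — De Morgan
= x2   — complement / identity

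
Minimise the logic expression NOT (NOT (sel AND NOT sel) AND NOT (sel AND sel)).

sel

NOT (NOT (sel AND NOT sel) AND NOT (sel AND sel))
= sel AND NOT sel OR sel AND sel   (De Morgan)
= sel   (distribution)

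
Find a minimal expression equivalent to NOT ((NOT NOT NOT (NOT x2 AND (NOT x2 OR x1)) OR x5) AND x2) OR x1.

NOT ((NOT NOT NOT (NOT x2 AND (NOT x2 OR x1)) OR x5) AND x2) OR x1
= NOT ((NOT (NOT x2 AND (NOT x2 OR x1)) OR x5) AND x2) OR x1   [double negation]
= NOT ((NOT NOT x2 OR x5) AND x2) OR x1   [absorption]
= NOT ((x2 OR x5) AND x2) OR x1   [double negation]
= NOT x2 OR x1   [absorption]

NOT x2 OR x1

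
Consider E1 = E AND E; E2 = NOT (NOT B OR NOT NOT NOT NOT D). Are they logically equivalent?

No

E1: E AND E
    = E
E2: NOT (NOT B OR NOT NOT NOT NOT D)
    = B AND NOT NOT NOT D
    = B AND NOT D
These differ: at B=0, D=0, E=1, E1 = 1 but E2 = 0.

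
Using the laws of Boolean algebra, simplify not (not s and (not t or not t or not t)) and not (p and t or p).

not (not s and (not t or not t or not t)) and not (p and t or p)
= not (not s and (not t or not t or not t)) and not p   [absorption]
= not (not s and (not t or not t)) and not p   [idempotence]
= not (not s and not t) and not p   [idempotence]
= (s or t) and not p   [De Morgan]

(s or t) and not p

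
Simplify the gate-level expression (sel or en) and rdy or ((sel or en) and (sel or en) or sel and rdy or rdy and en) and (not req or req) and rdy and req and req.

(sel or en) and rdy

(sel or en) and rdy or ((sel or en) and (sel or en) or sel and rdy or rdy and en) and (not req or req) and rdy and req and req
= (sel or en) and rdy or ((sel or en) and (sel or en) or sel and rdy or rdy and en) and rdy and req and req   [complement / identity]
= (sel or en) and rdy or (sel or en or sel and rdy or rdy and en) and rdy and req and req   [idempotence]
= (sel or en) and rdy or (sel or en or sel and rdy or rdy and en) and rdy and req   [idempotence]
= (sel or en) and rdy or (sel or en or (sel or en) and rdy) and rdy and req   [distribution]
= (sel or en) and rdy or (sel or en) and rdy and req   [absorption]
= (sel or en) and rdy   [absorption]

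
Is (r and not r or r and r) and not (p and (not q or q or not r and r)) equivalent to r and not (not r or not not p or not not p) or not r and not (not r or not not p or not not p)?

Yes

E1: (r and not r or r and r) and not (p and (not q or q or not r and r))
    = (r and not r or r and r) and not (p and (not q or q))
    = (r and not r or r and r) and not p
    = r and not p
E2: r and not (not r or not not p or not not p) or not r and not (not r or not not p or not not p)
    = not (not r or not not p or not not p)
    = not (not r or not not p)
    = r and not p
Both reduce to r and not p, so they are equivalent.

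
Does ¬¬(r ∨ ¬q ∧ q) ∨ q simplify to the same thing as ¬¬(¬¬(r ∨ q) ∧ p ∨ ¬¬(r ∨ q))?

E1: ¬¬(r ∨ ¬q ∧ q) ∨ q
    = ¬¬r ∨ q   [complement / identity]
    = r ∨ q   [double negation]
E2: ¬¬(¬¬(r ∨ q) ∧ p ∨ ¬¬(r ∨ q))
    = ¬¬¬¬(r ∨ q)   [absorption]
    = ¬¬(r ∨ q)   [double negation]
    = r ∨ q   [double negation]
Both reduce to r ∨ q, so they are equivalent.

Yes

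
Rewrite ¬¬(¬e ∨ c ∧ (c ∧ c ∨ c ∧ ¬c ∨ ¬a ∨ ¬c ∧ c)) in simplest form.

¬¬(¬e ∨ c ∧ (c ∧ c ∨ c ∧ ¬c ∨ ¬a ∨ ¬c ∧ c))
= ¬¬(¬e ∨ c ∧ (c ∨ ¬a ∨ ¬c ∧ c))
= ¬¬(¬e ∨ c ∧ (c ∨ ¬a))
= ¬¬(¬e ∨ c)
= ¬e ∨ c

¬e ∨ c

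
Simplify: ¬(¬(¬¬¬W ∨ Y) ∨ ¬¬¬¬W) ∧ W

¬(¬(¬¬¬W ∨ Y) ∨ ¬¬¬¬W) ∧ W
= (¬¬¬W ∨ Y) ∧ ¬¬¬W ∧ W   (De Morgan)
= ¬¬¬W ∧ W   (absorption)
= ¬W ∧ W   (double negation)
= False   (complement)

False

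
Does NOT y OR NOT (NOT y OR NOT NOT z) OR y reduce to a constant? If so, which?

NOT y OR NOT (NOT y OR NOT NOT z) OR y
= NOT y OR y AND NOT z OR y   — De Morgan
= NOT y OR y   — absorption
= TRUE   — complement

yes, True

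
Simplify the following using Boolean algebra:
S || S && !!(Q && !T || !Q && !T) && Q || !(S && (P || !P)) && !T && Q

S || !T && Q

S || S && !!(Q && !T || !Q && !T) && Q || !(S && (P || !P)) && !T && Q
= S || S && !!!T && Q || !(S && (P || !P)) && !T && Q   (distribution)
= S || S && !T && Q || !(S && (P || !P)) && !T && Q   (double negation)
= S || S && !T && Q || !S && !T && Q   (complement / identity)
= S || !T && Q   (distribution)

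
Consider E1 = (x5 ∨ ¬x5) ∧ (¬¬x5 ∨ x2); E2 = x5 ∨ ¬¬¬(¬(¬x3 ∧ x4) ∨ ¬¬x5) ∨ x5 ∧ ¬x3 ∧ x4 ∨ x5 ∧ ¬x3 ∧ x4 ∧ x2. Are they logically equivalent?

No

E1: (x5 ∨ ¬x5) ∧ (¬¬x5 ∨ x2)
    = ¬¬x5 ∨ x2   [complement / identity]
    = x5 ∨ x2   [double negation]
E2: x5 ∨ ¬¬¬(¬(¬x3 ∧ x4) ∨ ¬¬x5) ∨ x5 ∧ ¬x3 ∧ x4 ∨ x5 ∧ ¬x3 ∧ x4 ∧ x2
    = x5 ∨ ¬¬(¬x3 ∧ x4 ∧ ¬x5) ∨ x5 ∧ ¬x3 ∧ x4 ∨ x5 ∧ ¬x3 ∧ x4 ∧ x2   [De Morgan]
    = x5 ∨ ¬¬(¬x3 ∧ x4 ∧ ¬x5) ∨ x5 ∧ ¬x3 ∧ x4   [absorption]
    = x5 ∨ ¬x3 ∧ x4 ∧ ¬x5 ∨ x5 ∧ ¬x3 ∧ x4   [double negation]
    = x5 ∨ ¬x3 ∧ x4   [distribution]
These differ: at x2=1, x3=0, x4=0, x5=0, E1 = 1 but E2 = 0.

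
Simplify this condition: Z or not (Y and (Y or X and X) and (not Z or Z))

Z or not Y

Z or not (Y and (Y or X and X) and (not Z or Z))
= Z or not (Y and (Y or X and X))   — complement / identity
= Z or not (Y and (Y or X))   — idempotence
= Z or not Y   — absorption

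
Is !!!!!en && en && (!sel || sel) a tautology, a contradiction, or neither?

!!!!!en && en && (!sel || sel)
= !!!!!en && en   — complement / identity
= !!!en && en   — double negation
= !en && en   — double negation
= false   — complement

contradiction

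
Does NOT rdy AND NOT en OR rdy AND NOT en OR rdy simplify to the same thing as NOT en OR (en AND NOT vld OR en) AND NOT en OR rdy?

E1: NOT rdy AND NOT en OR rdy AND NOT en OR rdy
    = NOT en OR rdy   [distribution]
E2: NOT en OR (en AND NOT vld OR en) AND NOT en OR rdy
    = NOT en OR en AND NOT en OR rdy   [absorption]
    = NOT en OR rdy   [complement / identity]
Both reduce to NOT en OR rdy, so they are equivalent.

Yes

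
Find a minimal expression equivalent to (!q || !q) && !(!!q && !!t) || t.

!q || t

(!q || !q) && !(!!q && !!t) || t
= (!q || !q) && (!q || !t) || t
= !q && (!q || !t) || t
= !q || t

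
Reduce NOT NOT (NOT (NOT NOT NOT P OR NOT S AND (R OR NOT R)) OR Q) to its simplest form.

P AND S OR Q

NOT NOT (NOT (NOT NOT NOT P OR NOT S AND (R OR NOT R)) OR Q)
= NOT NOT (NOT (NOT NOT NOT P OR NOT S) OR Q)   [complement / identity]
= NOT (NOT NOT NOT P OR NOT S) OR Q   [double negation]
= NOT (NOT P OR NOT S) OR Q   [double negation]
= P AND S OR Q   [De Morgan]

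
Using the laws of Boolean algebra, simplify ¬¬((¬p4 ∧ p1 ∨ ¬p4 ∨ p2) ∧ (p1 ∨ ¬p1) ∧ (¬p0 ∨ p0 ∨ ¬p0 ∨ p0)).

¬¬((¬p4 ∧ p1 ∨ ¬p4 ∨ p2) ∧ (p1 ∨ ¬p1) ∧ (¬p0 ∨ p0 ∨ ¬p0 ∨ p0))
= ¬¬((¬p4 ∧ p1 ∨ ¬p4 ∨ p2) ∧ (¬p0 ∨ p0 ∨ ¬p0 ∨ p0))
= ¬¬((¬p4 ∨ p2) ∧ (¬p0 ∨ p0 ∨ ¬p0 ∨ p0))
= (¬p4 ∨ p2) ∧ (¬p0 ∨ p0 ∨ ¬p0 ∨ p0)
= (¬p4 ∨ p2) ∧ (¬p0 ∨ p0)
= ¬p4 ∨ p2

¬p4 ∨ p2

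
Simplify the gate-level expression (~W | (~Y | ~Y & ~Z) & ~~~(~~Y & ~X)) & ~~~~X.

(~W | ~Y) & X

(~W | (~Y | ~Y & ~Z) & ~~~(~~Y & ~X)) & ~~~~X
= (~W | (~Y | ~Y & ~Z) & ~(~~Y & ~X)) & ~~~~X
= (~W | (~Y | ~Y & ~Z) & (~Y | X)) & ~~~~X
= (~W | ~Y & (~Y | X)) & ~~~~X
= (~W | ~Y) & ~~~~X
= (~W | ~Y) & ~~X
= (~W | ~Y) & X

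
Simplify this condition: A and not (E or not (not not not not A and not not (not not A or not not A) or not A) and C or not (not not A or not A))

A and not (E or not (not not not not A and not not (not not A or not not A) or not A) and C or not (not not A or not A))
= A and not (E or not (not not not not A and not not not not A or not A) and C or not (not not A or not A))   [idempotence]
= A and not (E or not (not not not not A or not A) and C or not (not not A or not A))   [idempotence]
= A and not (E or not (not not A or not A) and C or not (not not A or not A))   [double negation]
= A and not (E or not (not not A or not A))   [absorption]
= A and not (E or not A and A)   [De Morgan]
= A and not E   [complement / identity]

A and not E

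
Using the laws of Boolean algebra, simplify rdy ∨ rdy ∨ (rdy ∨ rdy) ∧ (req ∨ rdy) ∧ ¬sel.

rdy

rdy ∨ rdy ∨ (rdy ∨ rdy) ∧ (req ∨ rdy) ∧ ¬sel
= rdy ∨ rdy ∨ (rdy ∧ req ∨ rdy) ∧ ¬sel
= rdy ∨ rdy ∨ rdy ∧ ¬sel
= rdy ∨ rdy
= rdy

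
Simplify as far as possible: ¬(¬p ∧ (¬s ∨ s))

¬(¬p ∧ (¬s ∨ s))
= ¬¬p
= p

p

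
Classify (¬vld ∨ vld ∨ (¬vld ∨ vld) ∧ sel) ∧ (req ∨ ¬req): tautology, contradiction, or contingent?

(¬vld ∨ vld ∨ (¬vld ∨ vld) ∧ sel) ∧ (req ∨ ¬req)
= (¬vld ∨ vld) ∧ (req ∨ ¬req)   [absorption]
= req ∨ ¬req   [complement / identity]
= True   [complement]

tautology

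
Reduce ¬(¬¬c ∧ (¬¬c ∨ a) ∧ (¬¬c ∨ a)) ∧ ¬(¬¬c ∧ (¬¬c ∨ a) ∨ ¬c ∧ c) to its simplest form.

¬(¬¬c ∧ (¬¬c ∨ a) ∧ (¬¬c ∨ a)) ∧ ¬(¬¬c ∧ (¬¬c ∨ a) ∨ ¬c ∧ c)
= ¬(¬¬c ∧ (¬¬c ∨ a)) ∧ ¬(¬¬c ∧ (¬¬c ∨ a) ∨ ¬c ∧ c)   (absorption)
= ¬(¬¬c ∧ (¬¬c ∨ a)) ∧ ¬(¬¬c ∧ (¬¬c ∨ a))   (complement / identity)
= ¬(¬¬c ∧ (¬¬c ∨ a))   (idempotence)
= ¬¬¬c   (absorption)
= ¬c   (double negation)

¬c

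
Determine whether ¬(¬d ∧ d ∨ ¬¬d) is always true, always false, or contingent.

contingent

¬(¬d ∧ d ∨ ¬¬d)
= ¬¬¬d
= ¬d
This depends on d, so it is not a constant.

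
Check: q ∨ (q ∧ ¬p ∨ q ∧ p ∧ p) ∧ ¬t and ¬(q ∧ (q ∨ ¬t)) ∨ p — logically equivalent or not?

No

E1: q ∨ (q ∧ ¬p ∨ q ∧ p ∧ p) ∧ ¬t
    = q ∨ (q ∧ ¬p ∨ q ∧ p) ∧ ¬t   [idempotence]
    = q ∨ q ∧ ¬t   [distribution]
    = q   [absorption]
E2: ¬(q ∧ (q ∨ ¬t)) ∨ p
    = ¬q ∨ p   [absorption]
These differ: at p=0, q=0, t=1, E1 = 0 but E2 = 1.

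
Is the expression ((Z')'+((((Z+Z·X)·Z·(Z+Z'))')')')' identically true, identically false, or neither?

identically false

((Z')'+((((Z+Z·X)·Z·(Z+Z'))')')')'
= ((Z')'+((Z+Z·X)·Z·(Z+Z'))')'   (double negation)
= ((Z')'+(Z·Z·(Z+Z'))')'   (absorption)
= Z'·Z·Z·(Z+Z')   (De Morgan)
= Z'·Z·Z   (complement / identity)
= Z'·Z   (idempotence)
= 0   (complement)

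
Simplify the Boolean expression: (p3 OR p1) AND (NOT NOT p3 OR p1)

p3 OR p1

(p3 OR p1) AND (NOT NOT p3 OR p1)
= (p3 OR p1) AND (p3 OR p1)   — double negation
= p3 OR p1   — idempotence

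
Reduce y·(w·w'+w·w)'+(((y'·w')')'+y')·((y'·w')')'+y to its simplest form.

w'+y

y·(w·w'+w·w)'+(((y'·w')')'+y')·((y'·w')')'+y
= y·(w·w'+w·w)'+((y'·w')')'+y   — absorption
= y·(w·w'+w·w)'+y'·w'+y   — double negation
= y·w'+y'·w'+y   — distribution
= w'+y   — distribution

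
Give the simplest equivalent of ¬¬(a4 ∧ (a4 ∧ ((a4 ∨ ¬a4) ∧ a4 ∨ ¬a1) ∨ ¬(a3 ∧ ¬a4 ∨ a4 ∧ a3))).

¬¬(a4 ∧ (a4 ∧ ((a4 ∨ ¬a4) ∧ a4 ∨ ¬a1) ∨ ¬(a3 ∧ ¬a4 ∨ a4 ∧ a3)))
= ¬¬(a4 ∧ (a4 ∧ ((a4 ∨ ¬a4) ∧ a4 ∨ ¬a1) ∨ ¬a3))   — distribution
= a4 ∧ (a4 ∧ ((a4 ∨ ¬a4) ∧ a4 ∨ ¬a1) ∨ ¬a3)   — double negation
= a4 ∧ (a4 ∧ (a4 ∨ ¬a1) ∨ ¬a3)   — complement / identity
= a4 ∧ (a4 ∨ ¬a3)   — absorption
= a4   — absorption

a4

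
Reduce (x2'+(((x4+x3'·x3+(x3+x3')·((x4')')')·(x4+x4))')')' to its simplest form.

(x2'+(((x4+x3'·x3+(x3+x3')·((x4')')')·(x4+x4))')')'
= (x2'+(((x4+x3'·x3+(x3+x3')·x4')·(x4+x4))')')'   [double negation]
= (x2'+(((x4+x3'·x3+x4')·(x4+x4))')')'   [complement / identity]
= (x2'+((x4+(x3'·x3+x4')·x4)')')'   [distribution]
= (x2'+((x4+x4'·x4)')')'   [complement / identity]
= (x2'+(x4')')'   [complement / identity]
= x2·x4'   [De Morgan]

x2·x4'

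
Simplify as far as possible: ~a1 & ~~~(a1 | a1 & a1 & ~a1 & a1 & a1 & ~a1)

~a1 & ~~~(a1 | a1 & a1 & ~a1 & a1 & a1 & ~a1)
= ~a1 & ~~~(a1 | a1 & a1 & ~a1)   (idempotence)
= ~a1 & ~~~(a1 | a1 & ~a1)   (idempotence)
= ~a1 & ~~~a1   (complement / identity)
= ~a1 & ~a1   (double negation)
= ~a1   (idempotence)

~a1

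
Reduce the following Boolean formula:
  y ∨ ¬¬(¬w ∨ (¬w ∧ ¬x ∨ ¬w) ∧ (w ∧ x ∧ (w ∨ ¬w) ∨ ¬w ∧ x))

y ∨ ¬¬(¬w ∨ (¬w ∧ ¬x ∨ ¬w) ∧ (w ∧ x ∧ (w ∨ ¬w) ∨ ¬w ∧ x))
= y ∨ ¬¬(¬w ∨ ¬w ∧ (w ∧ x ∧ (w ∨ ¬w) ∨ ¬w ∧ x))   [absorption]
= y ∨ ¬¬(¬w ∨ ¬w ∧ (w ∧ x ∨ ¬w ∧ x))   [complement / identity]
= y ∨ ¬¬(¬w ∨ ¬w ∧ x)   [distribution]
= y ∨ ¬w ∨ ¬w ∧ x   [double negation]
= y ∨ ¬w   [absorption]

y ∨ ¬w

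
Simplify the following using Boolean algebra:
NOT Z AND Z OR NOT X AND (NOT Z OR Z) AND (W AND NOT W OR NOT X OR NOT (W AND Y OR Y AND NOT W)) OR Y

NOT X OR Y

NOT Z AND Z OR NOT X AND (NOT Z OR Z) AND (W AND NOT W OR NOT X OR NOT (W AND Y OR Y AND NOT W)) OR Y
= NOT Z AND Z OR NOT X AND (NOT Z OR Z) AND (W AND NOT W OR NOT X OR NOT Y) OR Y   — distribution
= NOT X AND (NOT Z OR Z) AND (W AND NOT W OR NOT X OR NOT Y) OR Y   — complement / identity
= NOT X AND (NOT Z OR Z) AND (NOT X OR NOT Y) OR Y   — complement / identity
= NOT X AND (NOT X OR NOT Y) OR Y   — complement / identity
= NOT X OR Y   — absorption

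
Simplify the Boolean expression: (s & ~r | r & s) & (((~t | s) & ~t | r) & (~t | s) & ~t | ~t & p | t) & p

(s & ~r | r & s) & (((~t | s) & ~t | r) & (~t | s) & ~t | ~t & p | t) & p
= (s & ~r | r & s) & ((~t | s) & ~t | ~t & p | t) & p   — absorption
= (s & ~r | r & s) & (~t | ~t & p | t) & p   — absorption
= s & (~t | ~t & p | t) & p   — distribution
= s & (~t | t) & p   — absorption
= s & p   — complement / identity

s & p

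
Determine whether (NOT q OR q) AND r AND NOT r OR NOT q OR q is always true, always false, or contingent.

always true

(NOT q OR q) AND r AND NOT r OR NOT q OR q
= r AND NOT r OR NOT q OR q   — complement / identity
= NOT q OR q   — complement / identity
= TRUE   — complement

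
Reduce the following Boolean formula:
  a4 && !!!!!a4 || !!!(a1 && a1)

!a1

a4 && !!!!!a4 || !!!(a1 && a1)
= a4 && !!!!!a4 || !!!a1   (idempotence)
= a4 && !!!!!a4 || !a1   (double negation)
= a4 && !!!a4 || !a1   (double negation)
= a4 && !a4 || !a1   (double negation)
= !a1   (complement / identity)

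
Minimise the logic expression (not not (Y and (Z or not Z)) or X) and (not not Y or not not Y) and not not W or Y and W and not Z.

(not not (Y and (Z or not Z)) or X) and (not not Y or not not Y) and not not W or Y and W and not Z
= (not not Y or X) and (not not Y or not not Y) and not not W or Y and W and not Z   [complement / identity]
= (not not Y or X) and not not Y and not not W or Y and W and not Z   [idempotence]
= not not Y and not not W or Y and W and not Z   [absorption]
= Y and not not W or Y and W and not Z   [double negation]
= Y and W or Y and W and not Z   [double negation]
= Y and W   [absorption]

Y and W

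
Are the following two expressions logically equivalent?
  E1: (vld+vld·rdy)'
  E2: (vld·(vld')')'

Yes

E1: (vld+vld·rdy)'
    = vld'
E2: (vld·(vld')')'
    = (vld·vld)'
    = vld'
Both reduce to vld', so they are equivalent.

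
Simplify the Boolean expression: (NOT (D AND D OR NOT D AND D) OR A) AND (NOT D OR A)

(NOT (D AND D OR NOT D AND D) OR A) AND (NOT D OR A)
= (NOT D OR A) AND (NOT D OR A)   [distribution]
= NOT D OR A   [idempotence]

NOT D OR A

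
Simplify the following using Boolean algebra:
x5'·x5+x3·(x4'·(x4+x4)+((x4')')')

x5'·x5+x3·(x4'·(x4+x4)+((x4')')')
= x3·(x4'·(x4+x4)+((x4')')')   (complement / identity)
= x3·(x4'·(x4+x4)+x4')   (double negation)
= x3·(x4'·x4+x4')   (idempotence)
= x3·x4'   (complement / identity)

x3·x4'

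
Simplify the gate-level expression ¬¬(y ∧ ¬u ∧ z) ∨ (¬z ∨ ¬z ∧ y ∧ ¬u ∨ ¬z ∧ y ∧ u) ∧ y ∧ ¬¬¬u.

¬¬(y ∧ ¬u ∧ z) ∨ (¬z ∨ ¬z ∧ y ∧ ¬u ∨ ¬z ∧ y ∧ u) ∧ y ∧ ¬¬¬u
= ¬¬(y ∧ ¬u ∧ z) ∨ (¬z ∨ ¬z ∧ y ∧ ¬u ∨ ¬z ∧ y ∧ u) ∧ y ∧ ¬u
= ¬¬(y ∧ ¬u ∧ z) ∨ (¬z ∨ ¬z ∧ y) ∧ y ∧ ¬u
= ¬¬(y ∧ ¬u ∧ z) ∨ ¬z ∧ y ∧ ¬u
= y ∧ ¬u ∧ z ∨ ¬z ∧ y ∧ ¬u
= y ∧ ¬u

y ∧ ¬u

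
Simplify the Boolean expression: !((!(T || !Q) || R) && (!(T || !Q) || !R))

T || !Q

!((!(T || !Q) || R) && (!(T || !Q) || !R))
= !(!(T || !Q) || R && !R)   (distribution)
= !!(T || !Q)   (complement / identity)
= T || !Q   (double negation)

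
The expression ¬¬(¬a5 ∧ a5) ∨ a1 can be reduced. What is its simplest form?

¬¬(¬a5 ∧ a5) ∨ a1
= ¬a5 ∧ a5 ∨ a1   — double negation
= a1   — complement / identity

a1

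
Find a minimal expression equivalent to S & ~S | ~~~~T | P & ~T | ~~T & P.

S & ~S | ~~~~T | P & ~T | ~~T & P
= ~~~~T | P & ~T | ~~T & P   (complement / identity)
= ~~T | P & ~T | ~~T & P   (double negation)
= ~~T | P & ~T | T & P   (double negation)
= T | P & ~T | T & P   (double negation)
= T | P   (distribution)

T | P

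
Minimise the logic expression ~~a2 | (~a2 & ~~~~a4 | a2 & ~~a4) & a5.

a2 | a4 & a5

~~a2 | (~a2 & ~~~~a4 | a2 & ~~a4) & a5
= ~~a2 | (~a2 & ~~a4 | a2 & ~~a4) & a5   [double negation]
= ~~a2 | ~~a4 & a5   [distribution]
= ~~a2 | a4 & a5   [double negation]
= a2 | a4 & a5   [double negation]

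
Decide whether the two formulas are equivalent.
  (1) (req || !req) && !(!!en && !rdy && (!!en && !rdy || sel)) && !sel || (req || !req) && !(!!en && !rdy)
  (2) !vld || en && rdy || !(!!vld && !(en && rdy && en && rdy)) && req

No

E1: (req || !req) && !(!!en && !rdy && (!!en && !rdy || sel)) && !sel || (req || !req) && !(!!en && !rdy)
    = (req || !req) && !(!!en && !rdy) && !sel || (req || !req) && !(!!en && !rdy)   (absorption)
    = (req || !req) && !(!!en && !rdy)   (absorption)
    = (req || !req) && (!en || rdy)   (De Morgan)
    = !en || rdy   (complement / identity)
E2: !vld || en && rdy || !(!!vld && !(en && rdy && en && rdy)) && req
    = !vld || en && rdy || !(!!vld && !(en && rdy)) && req   (idempotence)
    = !vld || en && rdy || (!vld || en && rdy) && req   (De Morgan)
    = !vld || en && rdy   (absorption)
These differ: at en=0, rdy=0, req=1, sel=1, vld=1, E1 = 1 but E2 = 0.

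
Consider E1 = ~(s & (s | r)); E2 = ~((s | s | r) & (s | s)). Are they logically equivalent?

E1: ~(s & (s | r))
    = ~s   [absorption]
E2: ~((s | s | r) & (s | s))
    = ~(s | s)   [absorption]
    = ~s   [idempotence]
Both reduce to ~s, so they are equivalent.

Yes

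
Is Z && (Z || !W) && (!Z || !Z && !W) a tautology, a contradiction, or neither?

Z && (Z || !W) && (!Z || !Z && !W)
= Z && (Z || !W) && !Z   [absorption]
= Z && !Z   [absorption]
= false   [complement]

contradiction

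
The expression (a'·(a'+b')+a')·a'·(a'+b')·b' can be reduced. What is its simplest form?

a'·b'

(a'·(a'+b')+a')·a'·(a'+b')·b'
= a'·(a'+b')·b'
= a'·b'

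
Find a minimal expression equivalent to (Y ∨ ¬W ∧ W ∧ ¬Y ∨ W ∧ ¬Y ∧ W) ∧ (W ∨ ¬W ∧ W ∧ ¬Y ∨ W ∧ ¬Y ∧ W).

(Y ∨ ¬W ∧ W ∧ ¬Y ∨ W ∧ ¬Y ∧ W) ∧ (W ∨ ¬W ∧ W ∧ ¬Y ∨ W ∧ ¬Y ∧ W)
= Y ∧ W ∨ ¬W ∧ W ∧ ¬Y ∨ W ∧ ¬Y ∧ W   — distribution
= Y ∧ W ∨ W ∧ ¬Y   — distribution
= W   — distribution

W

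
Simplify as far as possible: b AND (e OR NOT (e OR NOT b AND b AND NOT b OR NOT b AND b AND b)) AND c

b AND (e OR NOT (e OR NOT b AND b AND NOT b OR NOT b AND b AND b)) AND c
= b AND (e OR NOT (e OR NOT b AND b)) AND c
= b AND (e OR NOT e) AND c
= b AND c

b AND c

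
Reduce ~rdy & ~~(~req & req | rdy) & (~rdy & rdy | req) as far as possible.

0

~rdy & ~~(~req & req | rdy) & (~rdy & rdy | req)
= ~rdy & ~~rdy & (~rdy & rdy | req)   — complement / identity
= ~rdy & rdy & (~rdy & rdy | req)   — double negation
= ~rdy & rdy   — absorption
= 0   — complement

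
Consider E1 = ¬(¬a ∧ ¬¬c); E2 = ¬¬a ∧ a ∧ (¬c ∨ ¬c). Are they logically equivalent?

No

E1: ¬(¬a ∧ ¬¬c)
    = a ∨ ¬c   — De Morgan
E2: ¬¬a ∧ a ∧ (¬c ∨ ¬c)
    = a ∧ a ∧ (¬c ∨ ¬c)   — double negation
    = a ∧ (¬c ∨ ¬c)   — idempotence
    = a ∧ ¬c   — idempotence
These differ: at a=0, c=0, E1 = 1 but E2 = 0.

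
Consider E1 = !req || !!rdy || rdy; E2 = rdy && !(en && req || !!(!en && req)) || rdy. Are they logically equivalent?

No

E1: !req || !!rdy || rdy
    = !req || rdy || rdy   (double negation)
    = !req || rdy   (idempotence)
E2: rdy && !(en && req || !!(!en && req)) || rdy
    = rdy && !(en && req || !en && req) || rdy   (double negation)
    = rdy && !req || rdy   (distribution)
    = rdy   (absorption)
These differ: at en=0, rdy=0, req=0, E1 = 1 but E2 = 0.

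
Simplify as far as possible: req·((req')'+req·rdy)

req·((req')'+req·rdy)
= req·(req+req·rdy)   — double negation
= req·req   — absorption
= req   — idempotence

req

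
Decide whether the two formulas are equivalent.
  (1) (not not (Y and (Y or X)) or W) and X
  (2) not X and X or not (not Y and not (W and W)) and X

Yes

E1: (not not (Y and (Y or X)) or W) and X
    = (Y and (Y or X) or W) and X   [double negation]
    = (Y or W) and X   [absorption]
E2: not X and X or not (not Y and not (W and W)) and X
    = not X and X or (Y or W and W) and X   [De Morgan]
    = not X and X or (Y or W) and X   [idempotence]
    = (Y or W) and X   [complement / identity]
Both reduce to (Y or W) and X, so they are equivalent.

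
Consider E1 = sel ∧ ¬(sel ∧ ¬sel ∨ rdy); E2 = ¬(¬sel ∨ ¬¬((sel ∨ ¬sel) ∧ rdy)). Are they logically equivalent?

Yes

E1: sel ∧ ¬(sel ∧ ¬sel ∨ rdy)
    = sel ∧ ¬rdy   (complement / identity)
E2: ¬(¬sel ∨ ¬¬((sel ∨ ¬sel) ∧ rdy))
    = sel ∧ ¬((sel ∨ ¬sel) ∧ rdy)   (De Morgan)
    = sel ∧ ¬rdy   (complement / identity)
Both reduce to sel ∧ ¬rdy, so they are equivalent.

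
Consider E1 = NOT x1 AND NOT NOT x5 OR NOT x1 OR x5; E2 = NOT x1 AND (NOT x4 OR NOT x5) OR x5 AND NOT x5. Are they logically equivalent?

E1: NOT x1 AND NOT NOT x5 OR NOT x1 OR x5
    = NOT x1 AND x5 OR NOT x1 OR x5   — double negation
    = NOT x1 OR x5   — absorption
E2: NOT x1 AND (NOT x4 OR NOT x5) OR x5 AND NOT x5
    = NOT x1 AND (NOT x4 OR NOT x5)   — complement / identity
These differ: at x1=1, x4=1, x5=1, E1 = 1 but E2 = 0.

No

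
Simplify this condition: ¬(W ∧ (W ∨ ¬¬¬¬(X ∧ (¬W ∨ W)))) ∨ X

¬(W ∧ (W ∨ ¬¬¬¬(X ∧ (¬W ∨ W)))) ∨ X
= ¬(W ∧ (W ∨ ¬¬(X ∧ (¬W ∨ W)))) ∨ X   (double negation)
= ¬(W ∧ (W ∨ ¬¬X)) ∨ X   (complement / identity)
= ¬(W ∧ (W ∨ X)) ∨ X   (double negation)
= ¬W ∨ X   (absorption)

¬W ∨ X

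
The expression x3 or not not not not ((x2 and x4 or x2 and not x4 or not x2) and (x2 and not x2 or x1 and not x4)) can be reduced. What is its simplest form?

x3 or not not not not ((x2 and x4 or x2 and not x4 or not x2) and (x2 and not x2 or x1 and not x4))
= x3 or not not not not ((x2 and x4 or x2 and not x4 or not x2) and x1 and not x4)   — complement / identity
= x3 or not not not not ((x2 or not x2) and x1 and not x4)   — distribution
= x3 or not not ((x2 or not x2) and x1 and not x4)   — double negation
= x3 or (x2 or not x2) and x1 and not x4   — double negation
= x3 or x1 and not x4   — complement / identity

x3 or x1 and not x4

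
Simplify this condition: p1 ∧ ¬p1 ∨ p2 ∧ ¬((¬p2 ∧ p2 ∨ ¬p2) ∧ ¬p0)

p2

p1 ∧ ¬p1 ∨ p2 ∧ ¬((¬p2 ∧ p2 ∨ ¬p2) ∧ ¬p0)
= p1 ∧ ¬p1 ∨ p2 ∧ ¬(¬p2 ∧ ¬p0)
= p2 ∧ ¬(¬p2 ∧ ¬p0)
= p2 ∧ (p2 ∨ p0)
= p2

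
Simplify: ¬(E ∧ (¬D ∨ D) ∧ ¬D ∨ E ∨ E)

¬E

¬(E ∧ (¬D ∨ D) ∧ ¬D ∨ E ∨ E)
= ¬(E ∧ ¬D ∨ E ∨ E)   — complement / identity
= ¬(E ∧ ¬D ∨ E)   — idempotence
= ¬E   — absorption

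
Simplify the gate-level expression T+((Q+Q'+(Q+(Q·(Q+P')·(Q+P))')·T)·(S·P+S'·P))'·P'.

T+((Q+Q'+(Q+(Q·(Q+P')·(Q+P))')·T)·(S·P+S'·P))'·P'
= T+((Q+Q'+(Q+(Q·(Q+P))')·T)·(S·P+S'·P))'·P'   — absorption
= T+((Q+Q'+(Q+Q')·T)·(S·P+S'·P))'·P'   — absorption
= T+((Q+Q'+(Q+Q')·T)·P)'·P'   — distribution
= T+((Q+Q')·P)'·P'   — absorption
= T+P'·P'   — complement / identity
= T+P'   — idempotence

T+P'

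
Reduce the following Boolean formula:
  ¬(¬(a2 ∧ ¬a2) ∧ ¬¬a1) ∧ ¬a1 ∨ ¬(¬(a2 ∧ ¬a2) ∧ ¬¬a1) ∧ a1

¬(¬(a2 ∧ ¬a2) ∧ ¬¬a1) ∧ ¬a1 ∨ ¬(¬(a2 ∧ ¬a2) ∧ ¬¬a1) ∧ a1
= ¬(¬(a2 ∧ ¬a2) ∧ ¬¬a1)   (distribution)
= a2 ∧ ¬a2 ∨ ¬a1   (De Morgan)
= ¬a1   (complement / identity)

¬a1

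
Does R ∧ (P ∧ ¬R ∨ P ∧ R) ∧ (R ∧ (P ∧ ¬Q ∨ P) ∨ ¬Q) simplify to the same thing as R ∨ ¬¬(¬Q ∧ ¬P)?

E1: R ∧ (P ∧ ¬R ∨ P ∧ R) ∧ (R ∧ (P ∧ ¬Q ∨ P) ∨ ¬Q)
    = R ∧ P ∧ (R ∧ (P ∧ ¬Q ∨ P) ∨ ¬Q)
    = R ∧ P ∧ (R ∧ P ∨ ¬Q)
    = R ∧ P
E2: R ∨ ¬¬(¬Q ∧ ¬P)
    = R ∨ ¬Q ∧ ¬P
These differ: at P=0, Q=0, R=1, E1 = 0 but E2 = 1.

No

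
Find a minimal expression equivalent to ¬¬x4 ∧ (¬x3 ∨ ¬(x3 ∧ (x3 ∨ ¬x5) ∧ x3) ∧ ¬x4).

¬¬x4 ∧ (¬x3 ∨ ¬(x3 ∧ (x3 ∨ ¬x5) ∧ x3) ∧ ¬x4)
= ¬¬x4 ∧ (¬x3 ∨ ¬(x3 ∧ x3) ∧ ¬x4)   [absorption]
= ¬¬x4 ∧ (¬x3 ∨ ¬x3 ∧ ¬x4)   [idempotence]
= ¬¬x4 ∧ ¬x3   [absorption]
= x4 ∧ ¬x3   [double negation]

x4 ∧ ¬x3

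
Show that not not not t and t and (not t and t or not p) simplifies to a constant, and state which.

False

not not not t and t and (not t and t or not p)
= not t and t and (not t and t or not p)
= not t and t
= False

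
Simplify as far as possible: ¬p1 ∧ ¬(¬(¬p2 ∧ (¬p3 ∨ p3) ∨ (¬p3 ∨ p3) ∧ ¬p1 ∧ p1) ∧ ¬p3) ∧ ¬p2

¬p1 ∧ ¬(¬(¬p2 ∧ (¬p3 ∨ p3) ∨ (¬p3 ∨ p3) ∧ ¬p1 ∧ p1) ∧ ¬p3) ∧ ¬p2
= ¬p1 ∧ ¬(¬(¬p2 ∧ (¬p3 ∨ p3) ∨ ¬p1 ∧ p1) ∧ ¬p3) ∧ ¬p2   (complement / identity)
= ¬p1 ∧ ¬(¬(¬p2 ∧ (¬p3 ∨ p3)) ∧ ¬p3) ∧ ¬p2   (complement / identity)
= ¬p1 ∧ (¬p2 ∧ (¬p3 ∨ p3) ∨ p3) ∧ ¬p2   (De Morgan)
= ¬p1 ∧ (¬p2 ∨ p3) ∧ ¬p2   (complement / identity)
= ¬p1 ∧ ¬p2   (absorption)

¬p1 ∧ ¬p2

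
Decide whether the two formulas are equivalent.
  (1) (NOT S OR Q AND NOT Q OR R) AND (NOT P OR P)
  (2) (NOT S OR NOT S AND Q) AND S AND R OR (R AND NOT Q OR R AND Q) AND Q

No

E1: (NOT S OR Q AND NOT Q OR R) AND (NOT P OR P)
    = NOT S OR Q AND NOT Q OR R
    = NOT S OR R
E2: (NOT S OR NOT S AND Q) AND S AND R OR (R AND NOT Q OR R AND Q) AND Q
    = NOT S AND S AND R OR (R AND NOT Q OR R AND Q) AND Q
    = NOT S AND S AND R OR R AND Q
    = (NOT S AND S OR Q) AND R
    = Q AND R
These differ: at P=0, Q=0, R=1, S=0, E1 = 1 but E2 = 0.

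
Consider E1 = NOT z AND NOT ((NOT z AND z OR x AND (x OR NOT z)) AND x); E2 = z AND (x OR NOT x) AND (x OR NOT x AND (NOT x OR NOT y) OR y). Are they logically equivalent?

No

E1: NOT z AND NOT ((NOT z AND z OR x AND (x OR NOT z)) AND x)
    = NOT z AND NOT (x AND (x OR NOT z) AND x)   (complement / identity)
    = NOT z AND NOT (x AND x)   (absorption)
    = NOT z AND NOT x   (idempotence)
E2: z AND (x OR NOT x) AND (x OR NOT x AND (NOT x OR NOT y) OR y)
    = z AND (x OR NOT x) AND (x OR NOT x OR y)   (absorption)
    = z AND (x OR NOT x)   (absorption)
    = z   (complement / identity)
These differ: at x=1, y=1, z=1, E1 = 0 but E2 = 1.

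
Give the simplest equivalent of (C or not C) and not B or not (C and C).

not B or not C

(C or not C) and not B or not (C and C)
= not B or not (C and C)   (complement / identity)
= not B or not C   (idempotence)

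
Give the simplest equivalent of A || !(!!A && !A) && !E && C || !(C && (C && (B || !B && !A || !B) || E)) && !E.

A || !E

A || !(!!A && !A) && !E && C || !(C && (C && (B || !B && !A || !B) || E)) && !E
= A || !(!!A && !A) && !E && C || !(C && (C && (B || !B) || E)) && !E   [absorption]
= A || (!A || A) && !E && C || !(C && (C && (B || !B) || E)) && !E   [De Morgan]
= A || !E && C || !(C && (C && (B || !B) || E)) && !E   [complement / identity]
= A || !E && C || !(C && (C || E)) && !E   [complement / identity]
= A || !E && C || !C && !E   [absorption]
= A || !E   [distribution]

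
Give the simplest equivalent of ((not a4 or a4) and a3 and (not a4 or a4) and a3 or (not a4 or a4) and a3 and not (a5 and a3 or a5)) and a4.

((not a4 or a4) and a3 and (not a4 or a4) and a3 or (not a4 or a4) and a3 and not (a5 and a3 or a5)) and a4
= ((not a4 or a4) and a3 and (not a4 or a4) and a3 or (not a4 or a4) and a3 and not a5) and a4   (absorption)
= ((not a4 or a4) and a3 or not a5) and (not a4 or a4) and a3 and a4   (distribution)
= (not a4 or a4) and a3 and a4   (absorption)
= a3 and a4   (complement / identity)

a3 and a4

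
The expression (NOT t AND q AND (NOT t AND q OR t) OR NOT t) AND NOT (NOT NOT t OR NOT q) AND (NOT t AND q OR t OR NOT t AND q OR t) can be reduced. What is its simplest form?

NOT t AND q

(NOT t AND q AND (NOT t AND q OR t) OR NOT t) AND NOT (NOT NOT t OR NOT q) AND (NOT t AND q OR t OR NOT t AND q OR t)
= (NOT t AND q AND (NOT t AND q OR t) OR NOT t) AND NOT (NOT NOT t OR NOT q) AND (NOT t AND q OR t)
= (NOT t AND q AND (NOT t AND q OR t) OR NOT t) AND NOT t AND q AND (NOT t AND q OR t)
= (NOT t AND q OR NOT t) AND NOT t AND q AND (NOT t AND q OR t)
= (NOT t AND q OR NOT t) AND NOT t AND q
= NOT t AND q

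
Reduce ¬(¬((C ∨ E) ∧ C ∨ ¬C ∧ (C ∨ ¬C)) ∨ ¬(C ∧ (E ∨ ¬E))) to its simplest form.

C

¬(¬((C ∨ E) ∧ C ∨ ¬C ∧ (C ∨ ¬C)) ∨ ¬(C ∧ (E ∨ ¬E)))
= ¬(¬((C ∨ E) ∧ C ∨ ¬C ∧ (C ∨ ¬C)) ∨ ¬C)   [complement / identity]
= ¬(¬((C ∨ E) ∧ C ∨ ¬C) ∨ ¬C)   [complement / identity]
= ((C ∨ E) ∧ C ∨ ¬C) ∧ C   [De Morgan]
= (C ∨ ¬C) ∧ C   [absorption]
= C   [complement / identity]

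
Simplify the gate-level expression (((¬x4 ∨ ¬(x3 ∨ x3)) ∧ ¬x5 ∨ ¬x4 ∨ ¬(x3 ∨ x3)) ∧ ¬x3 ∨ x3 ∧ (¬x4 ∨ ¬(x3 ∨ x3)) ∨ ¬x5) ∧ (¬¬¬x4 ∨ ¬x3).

(((¬x4 ∨ ¬(x3 ∨ x3)) ∧ ¬x5 ∨ ¬x4 ∨ ¬(x3 ∨ x3)) ∧ ¬x3 ∨ x3 ∧ (¬x4 ∨ ¬(x3 ∨ x3)) ∨ ¬x5) ∧ (¬¬¬x4 ∨ ¬x3)
= (((¬x4 ∨ ¬(x3 ∨ x3)) ∧ ¬x5 ∨ ¬x4 ∨ ¬(x3 ∨ x3)) ∧ ¬x3 ∨ x3 ∧ (¬x4 ∨ ¬(x3 ∨ x3)) ∨ ¬x5) ∧ (¬x4 ∨ ¬x3)   (double negation)
= ((¬x4 ∨ ¬(x3 ∨ x3)) ∧ ¬x3 ∨ x3 ∧ (¬x4 ∨ ¬(x3 ∨ x3)) ∨ ¬x5) ∧ (¬x4 ∨ ¬x3)   (absorption)
= (¬x4 ∨ ¬(x3 ∨ x3) ∨ ¬x5) ∧ (¬x4 ∨ ¬x3)   (distribution)
= (¬x4 ∨ ¬x3 ∨ ¬x5) ∧ (¬x4 ∨ ¬x3)   (idempotence)
= ¬x4 ∨ ¬x3   (absorption)

¬x4 ∨ ¬x3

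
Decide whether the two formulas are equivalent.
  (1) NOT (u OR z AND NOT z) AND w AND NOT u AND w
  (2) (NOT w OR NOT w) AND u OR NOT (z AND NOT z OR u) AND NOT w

E1: NOT (u OR z AND NOT z) AND w AND NOT u AND w
    = NOT u AND w AND NOT u AND w   — complement / identity
    = NOT u AND w   — idempotence
E2: (NOT w OR NOT w) AND u OR NOT (z AND NOT z OR u) AND NOT w
    = (NOT w OR NOT w) AND u OR NOT u AND NOT w   — complement / identity
    = NOT w AND u OR NOT u AND NOT w   — idempotence
    = NOT w   — distribution
These differ: at u=1, w=0, z=0, E1 = 0 but E2 = 1.

No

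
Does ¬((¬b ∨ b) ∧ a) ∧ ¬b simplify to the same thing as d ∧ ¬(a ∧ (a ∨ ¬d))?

E1: ¬((¬b ∨ b) ∧ a) ∧ ¬b
    = ¬a ∧ ¬b   — complement / identity
E2: d ∧ ¬(a ∧ (a ∨ ¬d))
    = d ∧ ¬a   — absorption
These differ: at a=0, b=0, d=0, E1 = 1 but E2 = 0.

No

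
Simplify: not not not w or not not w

True

not not not w or not not w
= not w or not not w
= not w or w
= True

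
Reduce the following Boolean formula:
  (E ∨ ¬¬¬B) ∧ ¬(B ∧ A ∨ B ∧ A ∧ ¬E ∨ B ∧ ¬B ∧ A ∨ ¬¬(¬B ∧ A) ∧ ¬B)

(E ∨ ¬B) ∧ ¬A

(E ∨ ¬¬¬B) ∧ ¬(B ∧ A ∨ B ∧ A ∧ ¬E ∨ B ∧ ¬B ∧ A ∨ ¬¬(¬B ∧ A) ∧ ¬B)
= (E ∨ ¬¬¬B) ∧ ¬(B ∧ A ∨ B ∧ A ∧ ¬E ∨ B ∧ ¬B ∧ A ∨ ¬B ∧ A ∧ ¬B)   (double negation)
= (E ∨ ¬¬¬B) ∧ ¬(B ∧ A ∨ B ∧ ¬B ∧ A ∨ ¬B ∧ A ∧ ¬B)   (absorption)
= (E ∨ ¬¬¬B) ∧ ¬(B ∧ A ∨ ¬B ∧ A)   (distribution)
= (E ∨ ¬¬¬B) ∧ ¬A   (distribution)
= (E ∨ ¬B) ∧ ¬A   (double negation)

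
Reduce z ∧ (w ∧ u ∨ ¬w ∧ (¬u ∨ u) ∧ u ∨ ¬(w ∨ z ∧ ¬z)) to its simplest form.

z ∧ (w ∧ u ∨ ¬w ∧ (¬u ∨ u) ∧ u ∨ ¬(w ∨ z ∧ ¬z))
= z ∧ (w ∧ u ∨ ¬w ∧ u ∨ ¬(w ∨ z ∧ ¬z))
= z ∧ (u ∨ ¬(w ∨ z ∧ ¬z))
= z ∧ (u ∨ ¬w)

z ∧ (u ∨ ¬w)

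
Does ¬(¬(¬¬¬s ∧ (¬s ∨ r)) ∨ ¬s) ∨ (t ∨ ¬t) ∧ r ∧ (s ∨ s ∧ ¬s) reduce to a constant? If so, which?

¬(¬(¬¬¬s ∧ (¬s ∨ r)) ∨ ¬s) ∨ (t ∨ ¬t) ∧ r ∧ (s ∨ s ∧ ¬s)
= ¬(¬(¬¬¬s ∧ (¬s ∨ r)) ∨ ¬s) ∨ (t ∨ ¬t) ∧ r ∧ s   — complement / identity
= ¬¬¬s ∧ (¬s ∨ r) ∧ s ∨ (t ∨ ¬t) ∧ r ∧ s   — De Morgan
= ¬s ∧ (¬s ∨ r) ∧ s ∨ (t ∨ ¬t) ∧ r ∧ s   — double negation
= ¬s ∧ s ∨ (t ∨ ¬t) ∧ r ∧ s   — absorption
= (t ∨ ¬t) ∧ r ∧ s   — complement / identity
= r ∧ s   — complement / identity
This depends on r, s, so it is not a constant.

no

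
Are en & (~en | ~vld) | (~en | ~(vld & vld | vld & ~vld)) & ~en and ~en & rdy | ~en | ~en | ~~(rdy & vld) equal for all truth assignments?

No

E1: en & (~en | ~vld) | (~en | ~(vld & vld | vld & ~vld)) & ~en
    = en & (~en | ~vld) | (~en | ~vld) & ~en
    = ~en | ~vld
E2: ~en & rdy | ~en | ~en | ~~(rdy & vld)
    = ~en & rdy | ~en | ~en | rdy & vld
    = ~en | ~en | rdy & vld
    = ~en | rdy & vld
These differ: at en=1, rdy=1, vld=1, E1 = 0 but E2 = 1.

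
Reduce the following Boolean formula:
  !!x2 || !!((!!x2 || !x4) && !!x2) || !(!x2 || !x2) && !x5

!!x2 || !!((!!x2 || !x4) && !!x2) || !(!x2 || !x2) && !x5
= !!x2 || !!!!x2 || !(!x2 || !x2) && !x5   [absorption]
= !!x2 || !!x2 || !(!x2 || !x2) && !x5   [double negation]
= !!x2 || !!x2 || !!x2 && !x5   [idempotence]
= !!x2 || !!x2 && !x5   [idempotence]
= !!x2   [absorption]
= x2   [double negation]

x2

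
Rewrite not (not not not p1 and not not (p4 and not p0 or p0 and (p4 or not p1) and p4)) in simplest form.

not (not not not p1 and not not (p4 and not p0 or p0 and (p4 or not p1) and p4))
= not (not not not p1 and not not (p4 and not p0 or p0 and p4))
= not (not p1 and not not (p4 and not p0 or p0 and p4))
= not (not p1 and not not p4)
= p1 or not p4

p1 or not p4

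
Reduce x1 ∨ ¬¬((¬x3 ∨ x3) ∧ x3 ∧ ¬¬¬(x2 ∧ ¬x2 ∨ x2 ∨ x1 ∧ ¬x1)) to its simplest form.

x1 ∨ x3 ∧ ¬x2

x1 ∨ ¬¬((¬x3 ∨ x3) ∧ x3 ∧ ¬¬¬(x2 ∧ ¬x2 ∨ x2 ∨ x1 ∧ ¬x1))
= x1 ∨ ¬¬((¬x3 ∨ x3) ∧ x3 ∧ ¬¬¬(x2 ∨ x1 ∧ ¬x1))   — complement / identity
= x1 ∨ (¬x3 ∨ x3) ∧ x3 ∧ ¬¬¬(x2 ∨ x1 ∧ ¬x1)   — double negation
= x1 ∨ x3 ∧ ¬¬¬(x2 ∨ x1 ∧ ¬x1)   — complement / identity
= x1 ∨ x3 ∧ ¬¬¬x2   — complement / identity
= x1 ∨ x3 ∧ ¬x2   — double negation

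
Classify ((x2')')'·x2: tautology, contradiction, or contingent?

((x2')')'·x2
= x2'·x2   [double negation]
= 0   [complement]

contradiction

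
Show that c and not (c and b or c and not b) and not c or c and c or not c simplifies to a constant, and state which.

c and not (c and b or c and not b) and not c or c and c or not c
= c and not c and not c or c and c or not c   [distribution]
= c and not c or c and c or not c   [idempotence]
= c or not c   [distribution]
= True   [complement]

True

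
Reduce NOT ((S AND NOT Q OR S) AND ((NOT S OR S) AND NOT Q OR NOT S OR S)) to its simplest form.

NOT S

NOT ((S AND NOT Q OR S) AND ((NOT S OR S) AND NOT Q OR NOT S OR S))
= NOT ((S AND NOT Q OR S) AND (NOT S OR S))   [absorption]
= NOT (S AND NOT Q OR S)   [complement / identity]
= NOT S   [absorption]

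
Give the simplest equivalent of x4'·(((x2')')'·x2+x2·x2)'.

x4'·x2'

x4'·(((x2')')'·x2+x2·x2)'
= x4'·(x2'·x2+x2·x2)'   — double negation
= x4'·x2'   — distribution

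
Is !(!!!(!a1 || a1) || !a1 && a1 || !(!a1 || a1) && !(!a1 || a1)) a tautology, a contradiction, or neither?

!(!!!(!a1 || a1) || !a1 && a1 || !(!a1 || a1) && !(!a1 || a1))
= !(!!!(!a1 || a1) || !(!a1 || a1) && !(!a1 || a1))   [complement / identity]
= !(!(!a1 || a1) || !(!a1 || a1) && !(!a1 || a1))   [double negation]
= !(!(!a1 || a1) || !(!a1 || a1))   [idempotence]
= !!(!a1 || a1)   [idempotence]
= !a1 || a1   [double negation]
= true   [complement]

tautology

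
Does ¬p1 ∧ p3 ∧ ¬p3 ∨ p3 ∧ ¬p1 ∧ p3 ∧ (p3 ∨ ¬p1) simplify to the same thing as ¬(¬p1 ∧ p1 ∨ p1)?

No

E1: ¬p1 ∧ p3 ∧ ¬p3 ∨ p3 ∧ ¬p1 ∧ p3 ∧ (p3 ∨ ¬p1)
    = ¬p1 ∧ p3 ∧ ¬p3 ∨ p3 ∧ ¬p1 ∧ p3   (absorption)
    = ¬p1 ∧ p3   (distribution)
E2: ¬(¬p1 ∧ p1 ∨ p1)
    = ¬p1   (complement / identity)
These differ: at p1=0, p3=0, E1 = 0 but E2 = 1.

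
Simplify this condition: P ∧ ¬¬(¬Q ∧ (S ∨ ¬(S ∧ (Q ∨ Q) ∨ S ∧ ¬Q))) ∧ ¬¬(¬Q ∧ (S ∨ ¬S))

P ∧ ¬¬(¬Q ∧ (S ∨ ¬(S ∧ (Q ∨ Q) ∨ S ∧ ¬Q))) ∧ ¬¬(¬Q ∧ (S ∨ ¬S))
= P ∧ ¬¬(¬Q ∧ (S ∨ ¬(S ∧ Q ∨ S ∧ ¬Q))) ∧ ¬¬(¬Q ∧ (S ∨ ¬S))   — idempotence
= P ∧ ¬¬(¬Q ∧ (S ∨ ¬S)) ∧ ¬¬(¬Q ∧ (S ∨ ¬S))   — distribution
= P ∧ ¬¬(¬Q ∧ (S ∨ ¬S))   — idempotence
= P ∧ ¬¬¬Q   — complement / identity
= P ∧ ¬Q   — double negation

P ∧ ¬Q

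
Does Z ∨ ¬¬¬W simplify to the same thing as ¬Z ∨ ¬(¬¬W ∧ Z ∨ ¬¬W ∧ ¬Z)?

E1: Z ∨ ¬¬¬W
    = Z ∨ ¬W   (double negation)
E2: ¬Z ∨ ¬(¬¬W ∧ Z ∨ ¬¬W ∧ ¬Z)
    = ¬Z ∨ ¬¬¬W   (distribution)
    = ¬Z ∨ ¬W   (double negation)
These differ: at W=1, Z=0, E1 = 0 but E2 = 1.

No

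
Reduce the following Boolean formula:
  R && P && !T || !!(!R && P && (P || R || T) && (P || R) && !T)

P && !T

R && P && !T || !!(!R && P && (P || R || T) && (P || R) && !T)
= R && P && !T || !!(!R && P && (P || R) && !T)
= R && P && !T || !!(!R && P && !T)
= R && P && !T || !R && P && !T
= P && !T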